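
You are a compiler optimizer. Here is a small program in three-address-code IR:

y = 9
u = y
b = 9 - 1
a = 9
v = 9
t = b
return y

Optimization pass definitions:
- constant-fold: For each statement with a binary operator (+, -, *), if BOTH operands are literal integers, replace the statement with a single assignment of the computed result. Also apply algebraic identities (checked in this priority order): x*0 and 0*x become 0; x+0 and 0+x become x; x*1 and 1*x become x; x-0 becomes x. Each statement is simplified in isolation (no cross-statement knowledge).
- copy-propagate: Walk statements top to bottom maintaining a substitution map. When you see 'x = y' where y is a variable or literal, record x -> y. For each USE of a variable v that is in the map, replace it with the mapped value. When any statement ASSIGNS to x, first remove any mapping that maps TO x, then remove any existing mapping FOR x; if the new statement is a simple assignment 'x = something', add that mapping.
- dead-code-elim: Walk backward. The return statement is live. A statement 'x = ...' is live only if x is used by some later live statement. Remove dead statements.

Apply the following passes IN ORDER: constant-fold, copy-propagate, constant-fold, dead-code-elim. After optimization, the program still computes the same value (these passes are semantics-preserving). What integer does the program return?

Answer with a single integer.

Initial IR:
  y = 9
  u = y
  b = 9 - 1
  a = 9
  v = 9
  t = b
  return y
After constant-fold (7 stmts):
  y = 9
  u = y
  b = 8
  a = 9
  v = 9
  t = b
  return y
After copy-propagate (7 stmts):
  y = 9
  u = 9
  b = 8
  a = 9
  v = 9
  t = 8
  return 9
After constant-fold (7 stmts):
  y = 9
  u = 9
  b = 8
  a = 9
  v = 9
  t = 8
  return 9
After dead-code-elim (1 stmts):
  return 9
Evaluate:
  y = 9  =>  y = 9
  u = y  =>  u = 9
  b = 9 - 1  =>  b = 8
  a = 9  =>  a = 9
  v = 9  =>  v = 9
  t = b  =>  t = 8
  return y = 9

Answer: 9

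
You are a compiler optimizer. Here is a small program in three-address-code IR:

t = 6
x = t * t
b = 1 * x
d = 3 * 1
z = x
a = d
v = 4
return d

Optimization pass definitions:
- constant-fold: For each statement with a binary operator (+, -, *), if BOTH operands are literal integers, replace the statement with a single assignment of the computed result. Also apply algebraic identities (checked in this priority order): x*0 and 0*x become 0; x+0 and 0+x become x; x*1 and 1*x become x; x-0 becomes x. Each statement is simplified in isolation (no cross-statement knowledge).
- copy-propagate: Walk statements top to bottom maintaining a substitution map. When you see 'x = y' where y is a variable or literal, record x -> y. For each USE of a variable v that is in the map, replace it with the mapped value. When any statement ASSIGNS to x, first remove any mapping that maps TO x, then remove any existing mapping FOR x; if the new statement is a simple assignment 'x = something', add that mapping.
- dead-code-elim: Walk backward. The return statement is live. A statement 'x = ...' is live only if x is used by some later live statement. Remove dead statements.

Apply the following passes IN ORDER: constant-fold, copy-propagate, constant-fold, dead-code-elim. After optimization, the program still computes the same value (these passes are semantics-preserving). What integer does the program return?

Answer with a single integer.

Answer: 3

Derivation:
Initial IR:
  t = 6
  x = t * t
  b = 1 * x
  d = 3 * 1
  z = x
  a = d
  v = 4
  return d
After constant-fold (8 stmts):
  t = 6
  x = t * t
  b = x
  d = 3
  z = x
  a = d
  v = 4
  return d
After copy-propagate (8 stmts):
  t = 6
  x = 6 * 6
  b = x
  d = 3
  z = x
  a = 3
  v = 4
  return 3
After constant-fold (8 stmts):
  t = 6
  x = 36
  b = x
  d = 3
  z = x
  a = 3
  v = 4
  return 3
After dead-code-elim (1 stmts):
  return 3
Evaluate:
  t = 6  =>  t = 6
  x = t * t  =>  x = 36
  b = 1 * x  =>  b = 36
  d = 3 * 1  =>  d = 3
  z = x  =>  z = 36
  a = d  =>  a = 3
  v = 4  =>  v = 4
  return d = 3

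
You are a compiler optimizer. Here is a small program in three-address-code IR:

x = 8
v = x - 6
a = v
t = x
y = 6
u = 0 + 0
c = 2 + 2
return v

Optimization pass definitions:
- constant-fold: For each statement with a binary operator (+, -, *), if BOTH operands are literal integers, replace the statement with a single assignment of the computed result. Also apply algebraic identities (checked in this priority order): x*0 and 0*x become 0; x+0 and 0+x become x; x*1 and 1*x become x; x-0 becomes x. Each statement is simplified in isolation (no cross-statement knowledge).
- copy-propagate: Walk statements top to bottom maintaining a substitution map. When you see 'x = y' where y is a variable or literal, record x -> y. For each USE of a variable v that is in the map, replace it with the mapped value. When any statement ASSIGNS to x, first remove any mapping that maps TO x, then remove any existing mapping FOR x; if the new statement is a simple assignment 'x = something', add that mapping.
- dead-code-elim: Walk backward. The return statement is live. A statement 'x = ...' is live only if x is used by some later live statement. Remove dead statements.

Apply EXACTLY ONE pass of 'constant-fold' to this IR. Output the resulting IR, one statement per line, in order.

Applying constant-fold statement-by-statement:
  [1] x = 8  (unchanged)
  [2] v = x - 6  (unchanged)
  [3] a = v  (unchanged)
  [4] t = x  (unchanged)
  [5] y = 6  (unchanged)
  [6] u = 0 + 0  -> u = 0
  [7] c = 2 + 2  -> c = 4
  [8] return v  (unchanged)
Result (8 stmts):
  x = 8
  v = x - 6
  a = v
  t = x
  y = 6
  u = 0
  c = 4
  return v

Answer: x = 8
v = x - 6
a = v
t = x
y = 6
u = 0
c = 4
return v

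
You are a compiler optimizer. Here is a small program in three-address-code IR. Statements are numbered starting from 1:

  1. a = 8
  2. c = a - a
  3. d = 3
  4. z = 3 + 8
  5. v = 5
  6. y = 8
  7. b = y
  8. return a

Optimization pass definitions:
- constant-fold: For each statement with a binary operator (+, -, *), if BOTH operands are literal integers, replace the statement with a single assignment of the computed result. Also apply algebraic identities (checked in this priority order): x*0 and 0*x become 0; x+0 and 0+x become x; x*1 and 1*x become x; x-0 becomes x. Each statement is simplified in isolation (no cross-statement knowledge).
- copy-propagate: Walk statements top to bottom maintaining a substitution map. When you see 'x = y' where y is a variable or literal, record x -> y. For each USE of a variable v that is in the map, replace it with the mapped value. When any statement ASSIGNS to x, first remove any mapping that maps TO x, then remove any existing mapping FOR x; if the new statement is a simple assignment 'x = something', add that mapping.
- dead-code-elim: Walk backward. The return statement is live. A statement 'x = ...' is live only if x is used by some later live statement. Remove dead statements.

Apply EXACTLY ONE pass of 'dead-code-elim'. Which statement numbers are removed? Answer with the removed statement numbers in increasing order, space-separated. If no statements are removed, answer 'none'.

Backward liveness scan:
Stmt 1 'a = 8': KEEP (a is live); live-in = []
Stmt 2 'c = a - a': DEAD (c not in live set ['a'])
Stmt 3 'd = 3': DEAD (d not in live set ['a'])
Stmt 4 'z = 3 + 8': DEAD (z not in live set ['a'])
Stmt 5 'v = 5': DEAD (v not in live set ['a'])
Stmt 6 'y = 8': DEAD (y not in live set ['a'])
Stmt 7 'b = y': DEAD (b not in live set ['a'])
Stmt 8 'return a': KEEP (return); live-in = ['a']
Removed statement numbers: [2, 3, 4, 5, 6, 7]
Surviving IR:
  a = 8
  return a

Answer: 2 3 4 5 6 7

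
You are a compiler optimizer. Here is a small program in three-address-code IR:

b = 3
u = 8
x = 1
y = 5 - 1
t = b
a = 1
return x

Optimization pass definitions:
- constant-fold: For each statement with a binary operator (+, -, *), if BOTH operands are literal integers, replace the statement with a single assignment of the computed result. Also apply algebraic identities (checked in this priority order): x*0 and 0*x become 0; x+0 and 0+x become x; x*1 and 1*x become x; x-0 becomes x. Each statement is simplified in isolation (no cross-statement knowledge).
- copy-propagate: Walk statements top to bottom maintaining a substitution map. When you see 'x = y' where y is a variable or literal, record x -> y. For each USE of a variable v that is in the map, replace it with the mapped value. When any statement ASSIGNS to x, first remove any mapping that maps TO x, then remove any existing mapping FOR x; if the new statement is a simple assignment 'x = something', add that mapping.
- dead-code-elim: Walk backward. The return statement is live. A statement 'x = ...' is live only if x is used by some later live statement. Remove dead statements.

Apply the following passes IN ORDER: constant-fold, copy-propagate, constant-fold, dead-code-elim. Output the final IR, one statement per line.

Answer: return 1

Derivation:
Initial IR:
  b = 3
  u = 8
  x = 1
  y = 5 - 1
  t = b
  a = 1
  return x
After constant-fold (7 stmts):
  b = 3
  u = 8
  x = 1
  y = 4
  t = b
  a = 1
  return x
After copy-propagate (7 stmts):
  b = 3
  u = 8
  x = 1
  y = 4
  t = 3
  a = 1
  return 1
After constant-fold (7 stmts):
  b = 3
  u = 8
  x = 1
  y = 4
  t = 3
  a = 1
  return 1
After dead-code-elim (1 stmts):
  return 1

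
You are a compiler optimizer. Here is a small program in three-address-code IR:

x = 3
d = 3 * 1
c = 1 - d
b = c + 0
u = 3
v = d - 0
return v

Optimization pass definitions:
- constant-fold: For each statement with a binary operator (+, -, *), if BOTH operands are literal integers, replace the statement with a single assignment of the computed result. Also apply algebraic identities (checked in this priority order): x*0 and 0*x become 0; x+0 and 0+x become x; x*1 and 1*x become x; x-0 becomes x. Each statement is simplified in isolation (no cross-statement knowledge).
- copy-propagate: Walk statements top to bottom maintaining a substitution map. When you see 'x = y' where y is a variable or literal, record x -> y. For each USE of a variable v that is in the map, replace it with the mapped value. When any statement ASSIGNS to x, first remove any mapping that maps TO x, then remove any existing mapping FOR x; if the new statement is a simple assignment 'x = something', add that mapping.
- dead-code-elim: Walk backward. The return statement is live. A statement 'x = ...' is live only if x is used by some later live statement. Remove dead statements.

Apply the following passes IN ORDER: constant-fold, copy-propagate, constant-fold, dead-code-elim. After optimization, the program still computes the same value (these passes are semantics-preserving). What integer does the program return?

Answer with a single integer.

Answer: 3

Derivation:
Initial IR:
  x = 3
  d = 3 * 1
  c = 1 - d
  b = c + 0
  u = 3
  v = d - 0
  return v
After constant-fold (7 stmts):
  x = 3
  d = 3
  c = 1 - d
  b = c
  u = 3
  v = d
  return v
After copy-propagate (7 stmts):
  x = 3
  d = 3
  c = 1 - 3
  b = c
  u = 3
  v = 3
  return 3
After constant-fold (7 stmts):
  x = 3
  d = 3
  c = -2
  b = c
  u = 3
  v = 3
  return 3
After dead-code-elim (1 stmts):
  return 3
Evaluate:
  x = 3  =>  x = 3
  d = 3 * 1  =>  d = 3
  c = 1 - d  =>  c = -2
  b = c + 0  =>  b = -2
  u = 3  =>  u = 3
  v = d - 0  =>  v = 3
  return v = 3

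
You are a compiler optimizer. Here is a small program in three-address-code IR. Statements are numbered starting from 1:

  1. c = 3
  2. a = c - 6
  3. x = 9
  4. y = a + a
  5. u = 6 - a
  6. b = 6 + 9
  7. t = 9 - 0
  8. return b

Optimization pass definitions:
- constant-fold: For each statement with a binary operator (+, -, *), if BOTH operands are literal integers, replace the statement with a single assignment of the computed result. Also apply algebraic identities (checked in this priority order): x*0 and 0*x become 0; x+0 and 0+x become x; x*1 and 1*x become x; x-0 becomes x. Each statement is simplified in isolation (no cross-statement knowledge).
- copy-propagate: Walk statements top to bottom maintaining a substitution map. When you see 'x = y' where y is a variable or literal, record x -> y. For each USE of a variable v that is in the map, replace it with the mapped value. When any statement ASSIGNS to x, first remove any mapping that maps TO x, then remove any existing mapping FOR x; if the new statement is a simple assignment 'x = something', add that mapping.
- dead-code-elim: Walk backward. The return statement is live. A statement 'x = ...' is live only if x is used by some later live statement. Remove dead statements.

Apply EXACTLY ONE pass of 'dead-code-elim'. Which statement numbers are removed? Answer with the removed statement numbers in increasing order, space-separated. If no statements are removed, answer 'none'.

Answer: 1 2 3 4 5 7

Derivation:
Backward liveness scan:
Stmt 1 'c = 3': DEAD (c not in live set [])
Stmt 2 'a = c - 6': DEAD (a not in live set [])
Stmt 3 'x = 9': DEAD (x not in live set [])
Stmt 4 'y = a + a': DEAD (y not in live set [])
Stmt 5 'u = 6 - a': DEAD (u not in live set [])
Stmt 6 'b = 6 + 9': KEEP (b is live); live-in = []
Stmt 7 't = 9 - 0': DEAD (t not in live set ['b'])
Stmt 8 'return b': KEEP (return); live-in = ['b']
Removed statement numbers: [1, 2, 3, 4, 5, 7]
Surviving IR:
  b = 6 + 9
  return b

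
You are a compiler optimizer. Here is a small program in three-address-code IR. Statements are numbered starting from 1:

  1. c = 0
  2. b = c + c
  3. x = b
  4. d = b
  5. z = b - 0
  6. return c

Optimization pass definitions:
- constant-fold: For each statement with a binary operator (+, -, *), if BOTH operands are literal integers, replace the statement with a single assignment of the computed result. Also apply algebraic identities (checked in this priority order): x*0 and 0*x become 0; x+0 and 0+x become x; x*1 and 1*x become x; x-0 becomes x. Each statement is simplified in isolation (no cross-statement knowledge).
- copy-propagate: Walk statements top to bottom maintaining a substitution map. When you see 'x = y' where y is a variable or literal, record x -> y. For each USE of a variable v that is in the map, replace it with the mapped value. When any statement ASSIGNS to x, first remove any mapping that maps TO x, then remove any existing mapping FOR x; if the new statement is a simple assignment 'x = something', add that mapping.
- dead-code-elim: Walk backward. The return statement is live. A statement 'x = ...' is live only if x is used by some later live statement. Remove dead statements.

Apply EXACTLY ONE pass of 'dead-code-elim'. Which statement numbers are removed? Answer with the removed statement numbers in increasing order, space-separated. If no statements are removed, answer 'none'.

Backward liveness scan:
Stmt 1 'c = 0': KEEP (c is live); live-in = []
Stmt 2 'b = c + c': DEAD (b not in live set ['c'])
Stmt 3 'x = b': DEAD (x not in live set ['c'])
Stmt 4 'd = b': DEAD (d not in live set ['c'])
Stmt 5 'z = b - 0': DEAD (z not in live set ['c'])
Stmt 6 'return c': KEEP (return); live-in = ['c']
Removed statement numbers: [2, 3, 4, 5]
Surviving IR:
  c = 0
  return c

Answer: 2 3 4 5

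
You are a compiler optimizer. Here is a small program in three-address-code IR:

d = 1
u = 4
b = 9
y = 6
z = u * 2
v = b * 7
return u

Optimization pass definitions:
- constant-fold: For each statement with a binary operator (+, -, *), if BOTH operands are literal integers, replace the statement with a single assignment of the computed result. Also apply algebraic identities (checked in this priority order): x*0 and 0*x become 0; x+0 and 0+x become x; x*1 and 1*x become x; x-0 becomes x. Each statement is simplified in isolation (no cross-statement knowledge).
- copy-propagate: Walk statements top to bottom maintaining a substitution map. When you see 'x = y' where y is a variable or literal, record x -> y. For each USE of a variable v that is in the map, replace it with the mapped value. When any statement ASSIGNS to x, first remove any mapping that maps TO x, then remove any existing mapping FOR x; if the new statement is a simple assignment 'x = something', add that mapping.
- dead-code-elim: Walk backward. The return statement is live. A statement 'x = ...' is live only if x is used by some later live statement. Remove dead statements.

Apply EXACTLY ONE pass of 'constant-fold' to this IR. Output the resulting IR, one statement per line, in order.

Applying constant-fold statement-by-statement:
  [1] d = 1  (unchanged)
  [2] u = 4  (unchanged)
  [3] b = 9  (unchanged)
  [4] y = 6  (unchanged)
  [5] z = u * 2  (unchanged)
  [6] v = b * 7  (unchanged)
  [7] return u  (unchanged)
Result (7 stmts):
  d = 1
  u = 4
  b = 9
  y = 6
  z = u * 2
  v = b * 7
  return u

Answer: d = 1
u = 4
b = 9
y = 6
z = u * 2
v = b * 7
return u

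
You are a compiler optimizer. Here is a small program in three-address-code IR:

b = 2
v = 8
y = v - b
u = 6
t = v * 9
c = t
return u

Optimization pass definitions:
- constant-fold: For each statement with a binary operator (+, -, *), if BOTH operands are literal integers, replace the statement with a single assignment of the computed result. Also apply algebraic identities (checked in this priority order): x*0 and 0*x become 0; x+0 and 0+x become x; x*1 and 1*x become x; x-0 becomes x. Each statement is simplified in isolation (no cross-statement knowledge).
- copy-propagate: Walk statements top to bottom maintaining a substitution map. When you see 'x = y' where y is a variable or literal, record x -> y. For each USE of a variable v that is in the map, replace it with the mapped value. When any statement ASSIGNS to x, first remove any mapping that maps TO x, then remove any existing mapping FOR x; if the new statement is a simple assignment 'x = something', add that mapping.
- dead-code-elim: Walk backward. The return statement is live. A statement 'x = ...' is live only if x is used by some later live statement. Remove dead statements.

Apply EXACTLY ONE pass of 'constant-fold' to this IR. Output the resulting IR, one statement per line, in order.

Answer: b = 2
v = 8
y = v - b
u = 6
t = v * 9
c = t
return u

Derivation:
Applying constant-fold statement-by-statement:
  [1] b = 2  (unchanged)
  [2] v = 8  (unchanged)
  [3] y = v - b  (unchanged)
  [4] u = 6  (unchanged)
  [5] t = v * 9  (unchanged)
  [6] c = t  (unchanged)
  [7] return u  (unchanged)
Result (7 stmts):
  b = 2
  v = 8
  y = v - b
  u = 6
  t = v * 9
  c = t
  return u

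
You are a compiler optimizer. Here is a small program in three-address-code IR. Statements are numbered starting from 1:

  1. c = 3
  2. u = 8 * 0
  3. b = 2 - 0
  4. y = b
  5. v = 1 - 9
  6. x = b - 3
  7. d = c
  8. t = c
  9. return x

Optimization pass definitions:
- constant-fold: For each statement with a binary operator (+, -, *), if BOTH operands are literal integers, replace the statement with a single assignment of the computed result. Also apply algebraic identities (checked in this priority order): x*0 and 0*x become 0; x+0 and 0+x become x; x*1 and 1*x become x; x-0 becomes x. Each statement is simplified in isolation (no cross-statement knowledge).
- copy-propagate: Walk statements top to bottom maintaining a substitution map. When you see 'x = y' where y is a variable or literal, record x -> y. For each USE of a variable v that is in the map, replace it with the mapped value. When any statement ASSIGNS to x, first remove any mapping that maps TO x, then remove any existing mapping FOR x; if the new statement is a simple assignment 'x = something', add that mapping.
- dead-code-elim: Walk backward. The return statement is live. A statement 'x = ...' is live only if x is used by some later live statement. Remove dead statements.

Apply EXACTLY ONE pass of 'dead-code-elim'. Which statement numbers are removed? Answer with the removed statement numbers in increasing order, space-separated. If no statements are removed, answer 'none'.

Backward liveness scan:
Stmt 1 'c = 3': DEAD (c not in live set [])
Stmt 2 'u = 8 * 0': DEAD (u not in live set [])
Stmt 3 'b = 2 - 0': KEEP (b is live); live-in = []
Stmt 4 'y = b': DEAD (y not in live set ['b'])
Stmt 5 'v = 1 - 9': DEAD (v not in live set ['b'])
Stmt 6 'x = b - 3': KEEP (x is live); live-in = ['b']
Stmt 7 'd = c': DEAD (d not in live set ['x'])
Stmt 8 't = c': DEAD (t not in live set ['x'])
Stmt 9 'return x': KEEP (return); live-in = ['x']
Removed statement numbers: [1, 2, 4, 5, 7, 8]
Surviving IR:
  b = 2 - 0
  x = b - 3
  return x

Answer: 1 2 4 5 7 8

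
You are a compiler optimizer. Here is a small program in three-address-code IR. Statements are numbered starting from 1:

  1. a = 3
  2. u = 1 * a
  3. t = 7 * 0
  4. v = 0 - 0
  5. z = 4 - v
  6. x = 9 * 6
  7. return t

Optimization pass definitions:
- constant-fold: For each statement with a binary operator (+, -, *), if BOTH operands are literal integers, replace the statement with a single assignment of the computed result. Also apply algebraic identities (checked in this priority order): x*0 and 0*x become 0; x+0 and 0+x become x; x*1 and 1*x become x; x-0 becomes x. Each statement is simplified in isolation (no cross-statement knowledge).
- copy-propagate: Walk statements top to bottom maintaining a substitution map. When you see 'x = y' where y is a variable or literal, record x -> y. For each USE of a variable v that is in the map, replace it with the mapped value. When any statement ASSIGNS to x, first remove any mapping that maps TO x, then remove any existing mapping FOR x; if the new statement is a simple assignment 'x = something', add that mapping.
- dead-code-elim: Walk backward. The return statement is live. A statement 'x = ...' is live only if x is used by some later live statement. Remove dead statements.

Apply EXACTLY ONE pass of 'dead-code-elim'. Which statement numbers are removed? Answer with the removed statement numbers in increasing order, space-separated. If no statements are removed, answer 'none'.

Answer: 1 2 4 5 6

Derivation:
Backward liveness scan:
Stmt 1 'a = 3': DEAD (a not in live set [])
Stmt 2 'u = 1 * a': DEAD (u not in live set [])
Stmt 3 't = 7 * 0': KEEP (t is live); live-in = []
Stmt 4 'v = 0 - 0': DEAD (v not in live set ['t'])
Stmt 5 'z = 4 - v': DEAD (z not in live set ['t'])
Stmt 6 'x = 9 * 6': DEAD (x not in live set ['t'])
Stmt 7 'return t': KEEP (return); live-in = ['t']
Removed statement numbers: [1, 2, 4, 5, 6]
Surviving IR:
  t = 7 * 0
  return t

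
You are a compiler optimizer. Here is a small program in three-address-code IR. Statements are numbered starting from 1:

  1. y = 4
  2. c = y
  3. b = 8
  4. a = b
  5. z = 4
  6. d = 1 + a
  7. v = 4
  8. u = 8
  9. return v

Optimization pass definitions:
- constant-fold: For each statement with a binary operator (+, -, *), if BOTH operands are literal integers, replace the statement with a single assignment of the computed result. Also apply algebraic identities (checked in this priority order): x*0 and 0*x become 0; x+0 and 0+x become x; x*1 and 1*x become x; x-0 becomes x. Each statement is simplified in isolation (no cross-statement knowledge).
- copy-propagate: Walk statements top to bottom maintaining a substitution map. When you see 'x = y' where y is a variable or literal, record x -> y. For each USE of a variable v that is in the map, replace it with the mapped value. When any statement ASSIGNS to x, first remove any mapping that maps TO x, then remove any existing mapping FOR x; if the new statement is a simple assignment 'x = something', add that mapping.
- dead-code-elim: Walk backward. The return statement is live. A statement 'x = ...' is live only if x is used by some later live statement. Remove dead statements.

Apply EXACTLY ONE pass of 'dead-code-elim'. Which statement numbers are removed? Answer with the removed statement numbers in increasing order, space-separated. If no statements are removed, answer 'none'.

Answer: 1 2 3 4 5 6 8

Derivation:
Backward liveness scan:
Stmt 1 'y = 4': DEAD (y not in live set [])
Stmt 2 'c = y': DEAD (c not in live set [])
Stmt 3 'b = 8': DEAD (b not in live set [])
Stmt 4 'a = b': DEAD (a not in live set [])
Stmt 5 'z = 4': DEAD (z not in live set [])
Stmt 6 'd = 1 + a': DEAD (d not in live set [])
Stmt 7 'v = 4': KEEP (v is live); live-in = []
Stmt 8 'u = 8': DEAD (u not in live set ['v'])
Stmt 9 'return v': KEEP (return); live-in = ['v']
Removed statement numbers: [1, 2, 3, 4, 5, 6, 8]
Surviving IR:
  v = 4
  return v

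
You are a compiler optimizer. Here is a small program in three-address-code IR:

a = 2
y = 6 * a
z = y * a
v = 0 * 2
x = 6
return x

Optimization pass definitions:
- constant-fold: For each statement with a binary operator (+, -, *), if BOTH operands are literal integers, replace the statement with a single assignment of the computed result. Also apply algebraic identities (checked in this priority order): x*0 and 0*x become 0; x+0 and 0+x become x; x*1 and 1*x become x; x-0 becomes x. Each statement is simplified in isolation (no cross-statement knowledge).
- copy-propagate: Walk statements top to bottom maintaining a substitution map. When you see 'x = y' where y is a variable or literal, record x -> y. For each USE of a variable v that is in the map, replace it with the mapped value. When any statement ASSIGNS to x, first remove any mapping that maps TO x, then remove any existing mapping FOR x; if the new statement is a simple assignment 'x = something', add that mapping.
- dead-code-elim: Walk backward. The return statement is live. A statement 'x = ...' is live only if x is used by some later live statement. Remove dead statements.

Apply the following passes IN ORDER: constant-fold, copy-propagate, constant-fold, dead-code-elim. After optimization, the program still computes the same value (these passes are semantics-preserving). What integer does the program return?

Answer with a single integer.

Answer: 6

Derivation:
Initial IR:
  a = 2
  y = 6 * a
  z = y * a
  v = 0 * 2
  x = 6
  return x
After constant-fold (6 stmts):
  a = 2
  y = 6 * a
  z = y * a
  v = 0
  x = 6
  return x
After copy-propagate (6 stmts):
  a = 2
  y = 6 * 2
  z = y * 2
  v = 0
  x = 6
  return 6
After constant-fold (6 stmts):
  a = 2
  y = 12
  z = y * 2
  v = 0
  x = 6
  return 6
After dead-code-elim (1 stmts):
  return 6
Evaluate:
  a = 2  =>  a = 2
  y = 6 * a  =>  y = 12
  z = y * a  =>  z = 24
  v = 0 * 2  =>  v = 0
  x = 6  =>  x = 6
  return x = 6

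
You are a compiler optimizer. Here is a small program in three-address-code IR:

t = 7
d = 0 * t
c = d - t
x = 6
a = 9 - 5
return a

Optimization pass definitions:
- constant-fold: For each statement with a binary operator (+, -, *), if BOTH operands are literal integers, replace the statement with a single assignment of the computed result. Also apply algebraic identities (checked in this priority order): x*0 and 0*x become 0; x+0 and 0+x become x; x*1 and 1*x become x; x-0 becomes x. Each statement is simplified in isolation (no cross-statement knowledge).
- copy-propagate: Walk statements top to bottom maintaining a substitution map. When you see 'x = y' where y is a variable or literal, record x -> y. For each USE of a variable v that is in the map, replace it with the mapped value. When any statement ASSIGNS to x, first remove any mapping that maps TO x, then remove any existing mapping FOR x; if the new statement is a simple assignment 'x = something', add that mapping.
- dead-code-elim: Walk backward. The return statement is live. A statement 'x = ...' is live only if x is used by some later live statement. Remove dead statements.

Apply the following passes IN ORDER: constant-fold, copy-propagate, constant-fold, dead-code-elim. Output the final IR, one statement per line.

Initial IR:
  t = 7
  d = 0 * t
  c = d - t
  x = 6
  a = 9 - 5
  return a
After constant-fold (6 stmts):
  t = 7
  d = 0
  c = d - t
  x = 6
  a = 4
  return a
After copy-propagate (6 stmts):
  t = 7
  d = 0
  c = 0 - 7
  x = 6
  a = 4
  return 4
After constant-fold (6 stmts):
  t = 7
  d = 0
  c = -7
  x = 6
  a = 4
  return 4
After dead-code-elim (1 stmts):
  return 4

Answer: return 4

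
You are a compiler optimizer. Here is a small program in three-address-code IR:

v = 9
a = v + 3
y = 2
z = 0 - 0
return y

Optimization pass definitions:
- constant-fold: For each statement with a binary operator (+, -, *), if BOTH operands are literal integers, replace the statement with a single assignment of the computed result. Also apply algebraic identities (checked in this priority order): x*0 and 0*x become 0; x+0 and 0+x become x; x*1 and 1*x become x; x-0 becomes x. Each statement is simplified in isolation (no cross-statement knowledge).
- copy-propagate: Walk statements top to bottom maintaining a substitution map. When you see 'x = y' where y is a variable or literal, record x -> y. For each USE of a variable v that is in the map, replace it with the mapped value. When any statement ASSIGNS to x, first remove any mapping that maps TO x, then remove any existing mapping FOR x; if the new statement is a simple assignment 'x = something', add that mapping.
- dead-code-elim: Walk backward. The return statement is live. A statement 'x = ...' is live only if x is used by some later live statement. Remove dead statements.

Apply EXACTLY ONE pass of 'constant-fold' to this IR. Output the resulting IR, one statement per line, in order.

Applying constant-fold statement-by-statement:
  [1] v = 9  (unchanged)
  [2] a = v + 3  (unchanged)
  [3] y = 2  (unchanged)
  [4] z = 0 - 0  -> z = 0
  [5] return y  (unchanged)
Result (5 stmts):
  v = 9
  a = v + 3
  y = 2
  z = 0
  return y

Answer: v = 9
a = v + 3
y = 2
z = 0
return y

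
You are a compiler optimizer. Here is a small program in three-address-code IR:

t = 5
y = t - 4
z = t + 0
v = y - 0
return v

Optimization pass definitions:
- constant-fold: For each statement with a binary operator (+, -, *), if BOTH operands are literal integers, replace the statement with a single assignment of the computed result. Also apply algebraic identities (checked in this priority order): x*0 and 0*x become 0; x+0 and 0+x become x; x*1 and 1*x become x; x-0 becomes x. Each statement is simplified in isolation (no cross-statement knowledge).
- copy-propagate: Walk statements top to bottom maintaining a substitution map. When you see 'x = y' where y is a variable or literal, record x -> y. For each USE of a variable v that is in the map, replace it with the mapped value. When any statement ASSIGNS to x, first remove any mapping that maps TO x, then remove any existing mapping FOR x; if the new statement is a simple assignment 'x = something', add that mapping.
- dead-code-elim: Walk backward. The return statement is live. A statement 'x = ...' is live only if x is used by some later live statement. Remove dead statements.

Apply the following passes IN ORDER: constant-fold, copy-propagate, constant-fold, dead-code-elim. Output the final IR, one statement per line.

Initial IR:
  t = 5
  y = t - 4
  z = t + 0
  v = y - 0
  return v
After constant-fold (5 stmts):
  t = 5
  y = t - 4
  z = t
  v = y
  return v
After copy-propagate (5 stmts):
  t = 5
  y = 5 - 4
  z = 5
  v = y
  return y
After constant-fold (5 stmts):
  t = 5
  y = 1
  z = 5
  v = y
  return y
After dead-code-elim (2 stmts):
  y = 1
  return y

Answer: y = 1
return y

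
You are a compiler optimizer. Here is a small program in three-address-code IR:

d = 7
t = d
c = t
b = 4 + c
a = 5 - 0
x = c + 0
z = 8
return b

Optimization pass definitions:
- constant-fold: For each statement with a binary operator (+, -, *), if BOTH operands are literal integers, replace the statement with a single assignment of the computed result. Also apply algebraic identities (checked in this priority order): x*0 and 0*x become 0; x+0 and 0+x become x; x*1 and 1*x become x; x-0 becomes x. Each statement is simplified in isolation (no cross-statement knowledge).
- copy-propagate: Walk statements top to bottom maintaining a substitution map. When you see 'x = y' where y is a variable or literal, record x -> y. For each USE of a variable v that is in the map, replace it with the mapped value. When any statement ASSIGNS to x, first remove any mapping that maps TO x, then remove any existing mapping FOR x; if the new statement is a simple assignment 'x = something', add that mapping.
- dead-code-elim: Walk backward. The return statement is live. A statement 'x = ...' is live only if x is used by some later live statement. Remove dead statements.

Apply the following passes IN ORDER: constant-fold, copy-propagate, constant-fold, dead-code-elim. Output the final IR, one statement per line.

Answer: b = 11
return b

Derivation:
Initial IR:
  d = 7
  t = d
  c = t
  b = 4 + c
  a = 5 - 0
  x = c + 0
  z = 8
  return b
After constant-fold (8 stmts):
  d = 7
  t = d
  c = t
  b = 4 + c
  a = 5
  x = c
  z = 8
  return b
After copy-propagate (8 stmts):
  d = 7
  t = 7
  c = 7
  b = 4 + 7
  a = 5
  x = 7
  z = 8
  return b
After constant-fold (8 stmts):
  d = 7
  t = 7
  c = 7
  b = 11
  a = 5
  x = 7
  z = 8
  return b
After dead-code-elim (2 stmts):
  b = 11
  return b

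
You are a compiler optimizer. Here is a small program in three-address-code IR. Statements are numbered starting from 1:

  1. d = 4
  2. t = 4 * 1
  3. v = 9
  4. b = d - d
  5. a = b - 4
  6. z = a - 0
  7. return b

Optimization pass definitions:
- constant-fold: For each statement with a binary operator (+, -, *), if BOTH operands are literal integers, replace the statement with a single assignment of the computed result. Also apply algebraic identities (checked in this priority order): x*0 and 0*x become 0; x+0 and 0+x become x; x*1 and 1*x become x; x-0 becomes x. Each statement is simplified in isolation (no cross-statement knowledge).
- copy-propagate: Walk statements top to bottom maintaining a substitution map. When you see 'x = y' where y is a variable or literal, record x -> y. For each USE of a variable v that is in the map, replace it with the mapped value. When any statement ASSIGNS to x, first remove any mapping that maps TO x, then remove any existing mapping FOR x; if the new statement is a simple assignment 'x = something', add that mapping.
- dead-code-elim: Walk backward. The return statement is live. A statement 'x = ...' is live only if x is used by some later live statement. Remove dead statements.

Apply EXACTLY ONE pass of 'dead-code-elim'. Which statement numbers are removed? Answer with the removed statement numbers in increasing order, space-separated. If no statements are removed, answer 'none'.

Answer: 2 3 5 6

Derivation:
Backward liveness scan:
Stmt 1 'd = 4': KEEP (d is live); live-in = []
Stmt 2 't = 4 * 1': DEAD (t not in live set ['d'])
Stmt 3 'v = 9': DEAD (v not in live set ['d'])
Stmt 4 'b = d - d': KEEP (b is live); live-in = ['d']
Stmt 5 'a = b - 4': DEAD (a not in live set ['b'])
Stmt 6 'z = a - 0': DEAD (z not in live set ['b'])
Stmt 7 'return b': KEEP (return); live-in = ['b']
Removed statement numbers: [2, 3, 5, 6]
Surviving IR:
  d = 4
  b = d - d
  return b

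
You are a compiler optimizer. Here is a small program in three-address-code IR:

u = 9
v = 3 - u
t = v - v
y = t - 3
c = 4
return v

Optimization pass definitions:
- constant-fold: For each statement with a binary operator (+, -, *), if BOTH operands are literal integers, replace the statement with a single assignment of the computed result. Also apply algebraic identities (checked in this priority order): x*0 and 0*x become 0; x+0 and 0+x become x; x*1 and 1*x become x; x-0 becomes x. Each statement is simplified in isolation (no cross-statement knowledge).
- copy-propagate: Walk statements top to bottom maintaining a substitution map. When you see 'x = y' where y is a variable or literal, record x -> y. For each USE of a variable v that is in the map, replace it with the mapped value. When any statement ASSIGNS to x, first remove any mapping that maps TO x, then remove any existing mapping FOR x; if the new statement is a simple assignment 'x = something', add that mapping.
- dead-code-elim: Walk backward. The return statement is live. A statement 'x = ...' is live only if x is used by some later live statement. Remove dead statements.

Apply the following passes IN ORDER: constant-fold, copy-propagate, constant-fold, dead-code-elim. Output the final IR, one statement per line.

Answer: v = -6
return v

Derivation:
Initial IR:
  u = 9
  v = 3 - u
  t = v - v
  y = t - 3
  c = 4
  return v
After constant-fold (6 stmts):
  u = 9
  v = 3 - u
  t = v - v
  y = t - 3
  c = 4
  return v
After copy-propagate (6 stmts):
  u = 9
  v = 3 - 9
  t = v - v
  y = t - 3
  c = 4
  return v
After constant-fold (6 stmts):
  u = 9
  v = -6
  t = v - v
  y = t - 3
  c = 4
  return v
After dead-code-elim (2 stmts):
  v = -6
  return v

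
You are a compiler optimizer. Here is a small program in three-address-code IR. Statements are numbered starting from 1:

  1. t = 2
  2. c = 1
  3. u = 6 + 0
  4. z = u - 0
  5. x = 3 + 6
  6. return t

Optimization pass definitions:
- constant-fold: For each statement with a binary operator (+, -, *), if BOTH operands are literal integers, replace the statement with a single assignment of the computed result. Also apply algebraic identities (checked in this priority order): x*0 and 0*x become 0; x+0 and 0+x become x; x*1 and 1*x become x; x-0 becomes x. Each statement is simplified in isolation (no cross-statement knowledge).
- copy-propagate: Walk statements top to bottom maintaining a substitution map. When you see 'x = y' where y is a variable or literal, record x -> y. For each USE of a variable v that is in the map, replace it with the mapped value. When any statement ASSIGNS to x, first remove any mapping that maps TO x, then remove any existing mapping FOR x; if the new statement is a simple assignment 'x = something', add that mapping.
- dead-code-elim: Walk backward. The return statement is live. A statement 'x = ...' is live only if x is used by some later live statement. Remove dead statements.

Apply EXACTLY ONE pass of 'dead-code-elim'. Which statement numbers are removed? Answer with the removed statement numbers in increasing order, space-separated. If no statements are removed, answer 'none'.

Backward liveness scan:
Stmt 1 't = 2': KEEP (t is live); live-in = []
Stmt 2 'c = 1': DEAD (c not in live set ['t'])
Stmt 3 'u = 6 + 0': DEAD (u not in live set ['t'])
Stmt 4 'z = u - 0': DEAD (z not in live set ['t'])
Stmt 5 'x = 3 + 6': DEAD (x not in live set ['t'])
Stmt 6 'return t': KEEP (return); live-in = ['t']
Removed statement numbers: [2, 3, 4, 5]
Surviving IR:
  t = 2
  return t

Answer: 2 3 4 5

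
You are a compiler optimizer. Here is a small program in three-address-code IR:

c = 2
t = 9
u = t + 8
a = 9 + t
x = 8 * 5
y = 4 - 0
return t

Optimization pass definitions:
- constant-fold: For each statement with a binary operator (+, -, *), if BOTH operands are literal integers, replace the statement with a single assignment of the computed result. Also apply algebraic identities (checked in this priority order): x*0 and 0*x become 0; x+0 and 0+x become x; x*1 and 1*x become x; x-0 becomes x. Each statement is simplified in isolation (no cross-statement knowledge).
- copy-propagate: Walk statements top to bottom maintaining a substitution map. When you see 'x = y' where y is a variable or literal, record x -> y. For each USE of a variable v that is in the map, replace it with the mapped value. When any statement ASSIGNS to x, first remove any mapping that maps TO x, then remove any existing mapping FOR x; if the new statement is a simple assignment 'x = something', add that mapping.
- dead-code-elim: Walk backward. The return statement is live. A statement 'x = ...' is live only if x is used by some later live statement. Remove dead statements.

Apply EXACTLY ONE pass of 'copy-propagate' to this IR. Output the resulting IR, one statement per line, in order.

Applying copy-propagate statement-by-statement:
  [1] c = 2  (unchanged)
  [2] t = 9  (unchanged)
  [3] u = t + 8  -> u = 9 + 8
  [4] a = 9 + t  -> a = 9 + 9
  [5] x = 8 * 5  (unchanged)
  [6] y = 4 - 0  (unchanged)
  [7] return t  -> return 9
Result (7 stmts):
  c = 2
  t = 9
  u = 9 + 8
  a = 9 + 9
  x = 8 * 5
  y = 4 - 0
  return 9

Answer: c = 2
t = 9
u = 9 + 8
a = 9 + 9
x = 8 * 5
y = 4 - 0
return 9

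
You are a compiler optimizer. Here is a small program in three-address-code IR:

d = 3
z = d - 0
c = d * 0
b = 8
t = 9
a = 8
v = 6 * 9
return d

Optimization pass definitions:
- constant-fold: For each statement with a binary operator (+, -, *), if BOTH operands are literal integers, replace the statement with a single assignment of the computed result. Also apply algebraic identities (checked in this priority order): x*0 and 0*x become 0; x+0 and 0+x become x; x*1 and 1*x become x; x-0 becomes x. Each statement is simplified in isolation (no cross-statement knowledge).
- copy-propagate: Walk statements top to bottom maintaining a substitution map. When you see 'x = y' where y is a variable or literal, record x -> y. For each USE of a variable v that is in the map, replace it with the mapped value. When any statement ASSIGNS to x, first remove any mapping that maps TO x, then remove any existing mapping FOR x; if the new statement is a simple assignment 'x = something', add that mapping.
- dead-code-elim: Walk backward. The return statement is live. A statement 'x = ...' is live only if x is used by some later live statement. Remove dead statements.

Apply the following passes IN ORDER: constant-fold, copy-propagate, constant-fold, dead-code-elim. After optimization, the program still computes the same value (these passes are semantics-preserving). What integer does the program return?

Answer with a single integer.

Initial IR:
  d = 3
  z = d - 0
  c = d * 0
  b = 8
  t = 9
  a = 8
  v = 6 * 9
  return d
After constant-fold (8 stmts):
  d = 3
  z = d
  c = 0
  b = 8
  t = 9
  a = 8
  v = 54
  return d
After copy-propagate (8 stmts):
  d = 3
  z = 3
  c = 0
  b = 8
  t = 9
  a = 8
  v = 54
  return 3
After constant-fold (8 stmts):
  d = 3
  z = 3
  c = 0
  b = 8
  t = 9
  a = 8
  v = 54
  return 3
After dead-code-elim (1 stmts):
  return 3
Evaluate:
  d = 3  =>  d = 3
  z = d - 0  =>  z = 3
  c = d * 0  =>  c = 0
  b = 8  =>  b = 8
  t = 9  =>  t = 9
  a = 8  =>  a = 8
  v = 6 * 9  =>  v = 54
  return d = 3

Answer: 3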